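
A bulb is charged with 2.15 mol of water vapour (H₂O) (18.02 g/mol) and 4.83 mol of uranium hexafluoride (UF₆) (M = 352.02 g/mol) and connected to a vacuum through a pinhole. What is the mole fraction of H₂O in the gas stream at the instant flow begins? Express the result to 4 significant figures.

0.6630

Each component's effusion rate ∝ (its partial pressure)·(1/√M) ∝ n_i/√M_i.
x_H₂O(eff) = (n_H₂O/√M_H₂O) / (n_H₂O/√M_H₂O + n_UF₆/√M_UF₆)
= (2.15/√18.02) / (2.15/√18.02 + 4.83/√352.02) = 0.5065/(0.5065 + 0.2574) = 0.6630.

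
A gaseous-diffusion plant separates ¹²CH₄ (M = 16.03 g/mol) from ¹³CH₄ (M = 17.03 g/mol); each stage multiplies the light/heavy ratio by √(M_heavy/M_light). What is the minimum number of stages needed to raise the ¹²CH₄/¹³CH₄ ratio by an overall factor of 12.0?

83

Per stage α = (17.03/16.03)^(1/2) = 1.06238^0.5, giving ln α = 0.03026.
Need α^N ≥ 12.0 ⇒ N ≥ ln(12.0) / ln α = 2.485 / 0.03026 = 82.13.
Minimum whole number of stages: N = 83.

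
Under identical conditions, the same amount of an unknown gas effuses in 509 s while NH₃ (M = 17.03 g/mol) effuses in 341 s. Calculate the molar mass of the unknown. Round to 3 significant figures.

37.9 g/mol

From Graham's law, t_X/t_NH₃ = √(M_X/M_NH₃).
509/341 = 1.493 = √(M_X/17.03)
M_X = 17.03 × 1.493² = 17.03 × 2.228 = 37.9 g/mol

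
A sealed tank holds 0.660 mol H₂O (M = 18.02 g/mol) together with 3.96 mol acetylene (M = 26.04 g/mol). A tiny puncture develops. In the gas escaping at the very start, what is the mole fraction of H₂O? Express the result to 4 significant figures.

Effusion rate of each component ∝ n_i/√M_i (partial pressure × 1/√M).
So x_H₂O in the escaping gas = (n_H₂O/√M_H₂O) / Σ(n_i/√M_i)
= (0.660/√18.02) / (0.660/√18.02 + 3.96/√26.04) = 0.1555/(0.1555 + 0.7760) = 0.1669.

0.1669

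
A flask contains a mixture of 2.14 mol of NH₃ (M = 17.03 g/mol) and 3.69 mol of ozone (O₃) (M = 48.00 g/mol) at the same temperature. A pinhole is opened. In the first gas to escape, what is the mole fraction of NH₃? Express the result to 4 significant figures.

The effusion rate of species i is ∝ p_i/√M_i ∝ n_i/√M_i.
Mole fraction of NH₃ in the effusate = (n_NH₃/√M_NH₃) / (n_NH₃/√M_NH₃ + n_O₃/√M_O₃)
= (2.14/√17.03) / (2.14/√17.03 + 3.69/√48.00) = 0.5186/(0.5186 + 0.5326) = 0.4933.

0.4933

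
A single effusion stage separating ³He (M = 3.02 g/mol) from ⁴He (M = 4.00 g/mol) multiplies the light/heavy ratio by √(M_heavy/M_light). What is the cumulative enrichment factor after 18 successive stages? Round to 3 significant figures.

12.5

Overall factor = α^18 with α = √(4.00/3.02), i.e. (4.00/3.02)^(18/2).
= 1.32450^9 = 12.5.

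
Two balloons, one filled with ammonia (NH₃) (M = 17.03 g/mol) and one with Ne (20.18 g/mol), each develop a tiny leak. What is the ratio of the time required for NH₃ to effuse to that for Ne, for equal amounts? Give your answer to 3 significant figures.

Using Graham's law: t_NH₃/t_Ne = √(M_NH₃/M_Ne) = √(17.03/20.18) = √0.8439 = 0.919.

0.919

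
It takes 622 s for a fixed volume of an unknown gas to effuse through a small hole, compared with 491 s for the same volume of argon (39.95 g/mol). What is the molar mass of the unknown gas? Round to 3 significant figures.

By Graham's law, t_X/t_Ar = √(M_X/M_Ar).
622/491 = 1.267 = √(M_X/39.95)
M_X = 39.95 × 1.267² = 39.95 × 1.605 = 64.1 g/mol

64.1 g/mol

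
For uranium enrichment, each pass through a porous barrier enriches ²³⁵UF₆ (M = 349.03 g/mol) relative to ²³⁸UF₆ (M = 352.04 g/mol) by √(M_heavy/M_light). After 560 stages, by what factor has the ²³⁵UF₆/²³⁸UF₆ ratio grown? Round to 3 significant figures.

The single-stage factor is √(M_heavy/M_light), so 560 stages give [√(352.04/349.03)]^560 = (352.04/349.03)^(560/2).
= 1.00862^280 = 11.1.

11.1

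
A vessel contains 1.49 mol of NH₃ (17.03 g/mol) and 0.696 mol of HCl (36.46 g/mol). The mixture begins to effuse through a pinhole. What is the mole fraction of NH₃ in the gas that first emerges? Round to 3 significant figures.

Rate_i ∝ x_i/√M_i (Graham's law weighted by mole fraction), so the effusate composition follows n_i/√M_i.
x_NH₃(eff) = (n_NH₃/√M_NH₃) / (n_NH₃/√M_NH₃ + n_HCl/√M_HCl)
= (1.49/√17.03) / (1.49/√17.03 + 0.696/√36.46) = 0.3611/(0.3611 + 0.1153) = 0.758.

0.758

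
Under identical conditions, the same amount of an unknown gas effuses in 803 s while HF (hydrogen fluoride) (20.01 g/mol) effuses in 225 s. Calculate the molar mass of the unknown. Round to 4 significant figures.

254.9 g/mol

Graham's law gives t_X/t_HF = √(M_X/M_HF).
803/225 = 3.569 = √(M_X/20.01)
M_X = 20.01 × 3.569² = 20.01 × 12.74 = 254.9 g/mol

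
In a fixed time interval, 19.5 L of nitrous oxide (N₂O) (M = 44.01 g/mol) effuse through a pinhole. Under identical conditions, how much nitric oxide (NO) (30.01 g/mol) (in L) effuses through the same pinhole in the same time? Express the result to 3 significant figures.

23.6 L

Since effusion rate ∝ 1/√M, rate_NO/rate_N₂O = √(M_N₂O/M_NO) = √(44.01/30.01) = √1.467 = 1.211.
So the volume for NO is 19.5 × 1.211 = 23.6 L.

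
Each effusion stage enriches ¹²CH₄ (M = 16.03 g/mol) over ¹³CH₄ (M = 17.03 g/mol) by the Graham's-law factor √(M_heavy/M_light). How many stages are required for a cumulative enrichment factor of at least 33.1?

116

Per stage α = (17.03/16.03)^(1/2) = 1.06238^0.5, giving ln α = 0.03026.
Need α^N ≥ 33.1 ⇒ N ≥ ln(33.1) / ln α = 3.500 / 0.03026 = 115.66.
Minimum whole number of stages: N = 116.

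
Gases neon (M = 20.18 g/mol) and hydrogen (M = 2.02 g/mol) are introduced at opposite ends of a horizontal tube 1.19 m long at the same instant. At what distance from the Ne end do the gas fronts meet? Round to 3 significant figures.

0.286 m

Graham's law gives d_Ne/d_H₂ = rate_Ne/rate_H₂ = √(M_H₂/M_Ne) = √(2.02/20.18) = 0.3164.
With d_Ne + d_H₂ = 1.19 m, d_H₂ = 1.19/(1 + 0.3164) = 0.9040 m.
d_Ne = 1.19 − 0.9040 = 0.286 m.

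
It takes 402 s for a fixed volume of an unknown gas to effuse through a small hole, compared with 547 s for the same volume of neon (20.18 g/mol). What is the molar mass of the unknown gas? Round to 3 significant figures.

10.9 g/mol

Graham's law gives t_X/t_Ne = √(M_X/M_Ne).
402/547 = 0.7349 = √(M_X/20.18)
M_X = 20.18 × 0.7349² = 20.18 × 0.5401 = 10.9 g/mol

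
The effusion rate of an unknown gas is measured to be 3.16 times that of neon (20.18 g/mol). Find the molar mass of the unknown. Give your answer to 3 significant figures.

Since effusion rate ∝ 1/√M, rate_X/rate_Ne = √(M_Ne/M_X).
3.16 = √(20.18/M_X)
M_X = 20.18 / 3.16² = 20.18 / 9.986 = 2.02 g/mol

2.02 g/mol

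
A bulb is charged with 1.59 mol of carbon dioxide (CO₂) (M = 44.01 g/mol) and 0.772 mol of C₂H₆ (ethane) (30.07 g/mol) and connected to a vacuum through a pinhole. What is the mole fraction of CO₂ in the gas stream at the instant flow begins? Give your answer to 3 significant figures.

Rate_i ∝ x_i/√M_i (Graham's law weighted by mole fraction), so the effusate composition follows n_i/√M_i.
x_CO₂(eff) = (n_CO₂/√M_CO₂) / (n_CO₂/√M_CO₂ + n_C₂H₆/√M_C₂H₆)
= (1.59/√44.01) / (1.59/√44.01 + 0.772/√30.07) = 0.2397/(0.2397 + 0.1408) = 0.630.

0.630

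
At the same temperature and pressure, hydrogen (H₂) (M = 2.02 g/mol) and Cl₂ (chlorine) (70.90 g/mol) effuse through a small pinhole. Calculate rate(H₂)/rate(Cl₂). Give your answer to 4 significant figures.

5.924

From Graham's law, rate_H₂/rate_Cl₂ = √(M_Cl₂/M_H₂) = √(70.90/2.02) = √35.10 = 5.924.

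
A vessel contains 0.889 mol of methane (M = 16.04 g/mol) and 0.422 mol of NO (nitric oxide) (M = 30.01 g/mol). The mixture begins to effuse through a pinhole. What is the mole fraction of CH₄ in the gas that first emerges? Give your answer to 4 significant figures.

0.7424

Rate_i ∝ x_i/√M_i (Graham's law weighted by mole fraction), so the effusate composition follows n_i/√M_i.
So x_CH₄ in the escaping gas = (n_CH₄/√M_CH₄) / Σ(n_i/√M_i)
= (0.889/√16.04) / (0.889/√16.04 + 0.422/√30.01) = 0.2220/(0.2220 + 0.07703) = 0.7424.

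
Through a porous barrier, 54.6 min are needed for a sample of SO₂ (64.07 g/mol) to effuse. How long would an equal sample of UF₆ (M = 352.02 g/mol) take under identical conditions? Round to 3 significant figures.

Graham's law gives t_UF₆/t_SO₂ = √(M_UF₆/M_SO₂) = √(352.02/64.07) = √5.494 = 2.344.
So the time for UF₆ is 54.6 × 2.344 = 128 min.

128 min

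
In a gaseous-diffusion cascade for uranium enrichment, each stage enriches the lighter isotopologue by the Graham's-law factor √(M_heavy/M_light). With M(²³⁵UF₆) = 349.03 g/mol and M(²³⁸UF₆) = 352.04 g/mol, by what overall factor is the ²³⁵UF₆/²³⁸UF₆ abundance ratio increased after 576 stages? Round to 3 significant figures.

After 576 stages the ratio has grown by (√(352.04/349.03))^576 = (352.04/349.03)^(576/2).
= 1.00862^288 = 11.9.

11.9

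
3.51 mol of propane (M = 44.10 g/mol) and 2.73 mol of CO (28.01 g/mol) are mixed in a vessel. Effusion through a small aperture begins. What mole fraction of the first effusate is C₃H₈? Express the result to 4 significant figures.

Rate_i ∝ x_i/√M_i (Graham's law weighted by mole fraction), so the effusate composition follows n_i/√M_i.
Mole fraction of C₃H₈ in the effusate = (n_C₃H₈/√M_C₃H₈) / (n_C₃H₈/√M_C₃H₈ + n_CO/√M_CO)
= (3.51/√44.10) / (3.51/√44.10 + 2.73/√28.01) = 0.5286/(0.5286 + 0.5158) = 0.5061.

0.5061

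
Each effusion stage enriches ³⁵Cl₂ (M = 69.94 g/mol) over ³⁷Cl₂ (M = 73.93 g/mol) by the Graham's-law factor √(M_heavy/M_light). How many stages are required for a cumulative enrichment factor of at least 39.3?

133

With α = √(73.93/69.94) per stage, ln α = ½ ln(1.05705) = 0.02774.
Need α^N ≥ 39.3 ⇒ N ≥ ln(39.3) / ln α = 3.671 / 0.02774 = 132.34.
Minimum whole number of stages: N = 133.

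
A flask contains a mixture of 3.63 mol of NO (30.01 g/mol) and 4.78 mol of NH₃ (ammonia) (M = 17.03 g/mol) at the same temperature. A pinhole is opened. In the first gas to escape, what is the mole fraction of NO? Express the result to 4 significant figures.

0.3639

Rate_i ∝ x_i/√M_i (Graham's law weighted by mole fraction), so the effusate composition follows n_i/√M_i.
x_NO(eff) = (n_NO/√M_NO) / (n_NO/√M_NO + n_NH₃/√M_NH₃)
= (3.63/√30.01) / (3.63/√30.01 + 4.78/√17.03) = 0.6626/(0.6626 + 1.158) = 0.3639.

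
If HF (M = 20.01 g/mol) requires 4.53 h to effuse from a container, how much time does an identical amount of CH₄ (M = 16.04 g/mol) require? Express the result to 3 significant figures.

Since effusion rate ∝ 1/√M, t_CH₄/t_HF = √(M_CH₄/M_HF) = √(16.04/20.01) = √0.8016 = 0.8953.
So the time for CH₄ is 4.53 × 0.8953 = 4.06 h.

4.06 h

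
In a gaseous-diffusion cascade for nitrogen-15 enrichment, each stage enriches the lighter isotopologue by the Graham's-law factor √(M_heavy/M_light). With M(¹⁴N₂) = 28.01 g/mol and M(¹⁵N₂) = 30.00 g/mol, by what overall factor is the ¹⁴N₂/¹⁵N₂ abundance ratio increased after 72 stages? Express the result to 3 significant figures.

The single-stage factor is √(M_heavy/M_light), so 72 stages give [√(30.00/28.01)]^72 = (30.00/28.01)^(72/2).
= 1.07105^36 = 11.8.

11.8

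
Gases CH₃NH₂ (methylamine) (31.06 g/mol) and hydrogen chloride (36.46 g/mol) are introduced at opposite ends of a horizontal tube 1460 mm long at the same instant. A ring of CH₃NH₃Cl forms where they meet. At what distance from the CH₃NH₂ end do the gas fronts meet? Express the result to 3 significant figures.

759 mm

In equal time, each gas travels a distance ∝ its rate ∝ 1/√M, so d_CH₃NH₂/d_HCl = √(M_HCl/M_CH₃NH₂) = √(36.46/31.06) = 1.083.
With d_CH₃NH₂ + d_HCl = 1460 mm, d_HCl = 1460/(1 + 1.083) = 700.8 mm.
d_CH₃NH₂ = 1460 − 700.8 = 759 mm.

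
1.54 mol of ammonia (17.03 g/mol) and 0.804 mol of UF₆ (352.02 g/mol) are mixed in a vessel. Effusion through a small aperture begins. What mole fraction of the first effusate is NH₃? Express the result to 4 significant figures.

Each component's effusion rate ∝ (its partial pressure)·(1/√M) ∝ n_i/√M_i.
So x_NH₃ in the escaping gas = (n_NH₃/√M_NH₃) / Σ(n_i/√M_i)
= (1.54/√17.03) / (1.54/√17.03 + 0.804/√352.02) = 0.3732/(0.3732 + 0.04285) = 0.8970.

0.8970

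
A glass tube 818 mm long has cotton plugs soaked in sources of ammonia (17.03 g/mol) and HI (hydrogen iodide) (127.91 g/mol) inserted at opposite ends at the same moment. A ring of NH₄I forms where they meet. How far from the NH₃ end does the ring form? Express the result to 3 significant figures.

599 mm

Distances travelled in equal time are proportional to diffusion rates, so d_NH₃/d_HI = √(M_HI/M_NH₃) = √(127.91/17.03) = 2.741.
With d_NH₃ + d_HI = 818 mm, d_HI = 818/(1 + 2.741) = 218.7 mm.
d_NH₃ = 818 − 218.7 = 599 mm.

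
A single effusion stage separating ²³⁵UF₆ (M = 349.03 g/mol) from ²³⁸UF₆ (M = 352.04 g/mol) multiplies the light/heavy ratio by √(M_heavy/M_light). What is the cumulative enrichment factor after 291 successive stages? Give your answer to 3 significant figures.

After 291 stages the ratio has grown by (√(352.04/349.03))^291 = (352.04/349.03)^(291/2).
= 1.00862^(291/2) = 3.49.

3.49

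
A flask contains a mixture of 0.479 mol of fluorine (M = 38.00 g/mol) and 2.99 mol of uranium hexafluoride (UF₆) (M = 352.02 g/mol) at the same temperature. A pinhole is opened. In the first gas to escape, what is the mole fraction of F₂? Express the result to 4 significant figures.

0.3278

Each component's effusion rate ∝ (its partial pressure)·(1/√M) ∝ n_i/√M_i.
Mole fraction of F₂ in the effusate = (n_F₂/√M_F₂) / (n_F₂/√M_F₂ + n_UF₆/√M_UF₆)
= (0.479/√38.00) / (0.479/√38.00 + 2.99/√352.02) = 0.07770/(0.07770 + 0.1594) = 0.3278.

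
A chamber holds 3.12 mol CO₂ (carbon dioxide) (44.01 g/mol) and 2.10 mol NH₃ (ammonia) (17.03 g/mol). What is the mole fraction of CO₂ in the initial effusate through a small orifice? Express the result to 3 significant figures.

0.480

Rate_i ∝ x_i/√M_i (Graham's law weighted by mole fraction), so the effusate composition follows n_i/√M_i.
x_CO₂(eff) = (n_CO₂/√M_CO₂) / (n_CO₂/√M_CO₂ + n_NH₃/√M_NH₃)
= (3.12/√44.01) / (3.12/√44.01 + 2.10/√17.03) = 0.4703/(0.4703 + 0.5089) = 0.480.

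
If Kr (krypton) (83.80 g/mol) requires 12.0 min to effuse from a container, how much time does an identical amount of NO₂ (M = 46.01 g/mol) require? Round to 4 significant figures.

From Graham's law, t_NO₂/t_Kr = √(M_NO₂/M_Kr) = √(46.01/83.80) = √0.5490 = 0.7410.
So the time for NO₂ is 12.0 × 0.7410 = 8.892 min.

8.892 min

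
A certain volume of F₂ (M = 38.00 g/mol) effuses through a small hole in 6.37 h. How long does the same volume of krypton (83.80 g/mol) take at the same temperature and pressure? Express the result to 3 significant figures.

Since effusion rate ∝ 1/√M, t_Kr/t_F₂ = √(M_Kr/M_F₂) = √(83.80/38.00) = √2.205 = 1.485.
So the time for Kr is 6.37 × 1.485 = 9.46 h.

9.46 h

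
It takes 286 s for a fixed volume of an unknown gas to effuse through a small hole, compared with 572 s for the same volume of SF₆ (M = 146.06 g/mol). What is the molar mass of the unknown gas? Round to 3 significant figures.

36.5 g/mol

Since effusion rate ∝ 1/√M, t_X/t_SF₆ = √(M_X/M_SF₆).
286/572 = 0.5000 = √(M_X/146.06)
M_X = 146.06 × 0.5000² = 146.06 × 0.2500 = 36.5 g/mol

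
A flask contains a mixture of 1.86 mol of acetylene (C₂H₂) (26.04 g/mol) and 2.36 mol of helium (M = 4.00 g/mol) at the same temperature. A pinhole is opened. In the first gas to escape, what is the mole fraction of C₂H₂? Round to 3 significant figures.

Effusion rate of each component ∝ n_i/√M_i (partial pressure × 1/√M).
So x_C₂H₂ in the escaping gas = (n_C₂H₂/√M_C₂H₂) / Σ(n_i/√M_i)
= (1.86/√26.04) / (1.86/√26.04 + 2.36/√4.00) = 0.3645/(0.3645 + 1.180) = 0.236.

0.236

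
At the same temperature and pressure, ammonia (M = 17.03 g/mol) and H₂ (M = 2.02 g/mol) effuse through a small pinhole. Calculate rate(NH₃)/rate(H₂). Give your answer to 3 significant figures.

Since effusion rate ∝ 1/√M, rate_NH₃/rate_H₂ = √(M_H₂/M_NH₃) = √(2.02/17.03) = √0.1186 = 0.344.

0.344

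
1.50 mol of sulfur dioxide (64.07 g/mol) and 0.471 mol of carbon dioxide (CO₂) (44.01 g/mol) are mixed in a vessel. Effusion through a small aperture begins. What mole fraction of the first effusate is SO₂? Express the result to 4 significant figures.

Each component's effusion rate ∝ (its partial pressure)·(1/√M) ∝ n_i/√M_i.
Mole fraction of SO₂ in the effusate = (n_SO₂/√M_SO₂) / (n_SO₂/√M_SO₂ + n_CO₂/√M_CO₂)
= (1.50/√64.07) / (1.50/√64.07 + 0.471/√44.01) = 0.1874/(0.1874 + 0.07100) = 0.7252.

0.7252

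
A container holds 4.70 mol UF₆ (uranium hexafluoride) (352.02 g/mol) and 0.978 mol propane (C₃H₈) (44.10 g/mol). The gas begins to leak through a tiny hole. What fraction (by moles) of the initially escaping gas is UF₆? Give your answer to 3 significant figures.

0.630

Each component's effusion rate ∝ (its partial pressure)·(1/√M) ∝ n_i/√M_i.
x_UF₆(eff) = (n_UF₆/√M_UF₆) / (n_UF₆/√M_UF₆ + n_C₃H₈/√M_C₃H₈)
= (4.70/√352.02) / (4.70/√352.02 + 0.978/√44.10) = 0.2505/(0.2505 + 0.1473) = 0.630.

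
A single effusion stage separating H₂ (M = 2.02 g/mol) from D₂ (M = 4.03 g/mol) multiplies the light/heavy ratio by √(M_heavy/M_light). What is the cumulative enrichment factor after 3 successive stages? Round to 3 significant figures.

2.82

The single-stage factor is √(M_heavy/M_light), so 3 stages give [√(4.03/2.02)]^3 = (4.03/2.02)^(3/2).
= 1.99505^(3/2) = 2.82.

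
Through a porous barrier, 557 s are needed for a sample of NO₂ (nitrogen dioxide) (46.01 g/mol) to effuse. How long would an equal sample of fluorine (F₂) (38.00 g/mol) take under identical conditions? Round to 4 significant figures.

Using Graham's law: t_F₂/t_NO₂ = √(M_F₂/M_NO₂) = √(38.00/46.01) = √0.8259 = 0.9088.
So the time for F₂ is 557 × 0.9088 = 506.2 s.

506.2 s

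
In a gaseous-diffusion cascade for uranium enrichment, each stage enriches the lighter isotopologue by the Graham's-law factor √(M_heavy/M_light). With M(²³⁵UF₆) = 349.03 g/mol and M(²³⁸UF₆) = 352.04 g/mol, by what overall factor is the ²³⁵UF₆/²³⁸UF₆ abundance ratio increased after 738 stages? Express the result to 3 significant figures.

23.8

After 738 stages the ratio has grown by (√(352.04/349.03))^738 = (352.04/349.03)^(738/2).
= 1.00862^369 = 23.8.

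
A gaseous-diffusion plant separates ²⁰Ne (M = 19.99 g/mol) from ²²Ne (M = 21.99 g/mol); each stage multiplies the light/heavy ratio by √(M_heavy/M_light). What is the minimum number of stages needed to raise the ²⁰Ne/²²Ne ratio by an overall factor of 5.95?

38

With α = √(21.99/19.99) per stage, ln α = ½ ln(1.10005) = 0.04768.
Need α^N ≥ 5.95 ⇒ N ≥ ln(5.95) / ln α = 1.783 / 0.04768 = 37.41.
So at least 38 stages are needed.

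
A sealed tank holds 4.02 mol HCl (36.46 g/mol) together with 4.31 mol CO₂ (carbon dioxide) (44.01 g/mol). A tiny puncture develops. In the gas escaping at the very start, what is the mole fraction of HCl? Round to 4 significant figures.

Rate_i ∝ x_i/√M_i (Graham's law weighted by mole fraction), so the effusate composition follows n_i/√M_i.
So x_HCl in the escaping gas = (n_HCl/√M_HCl) / Σ(n_i/√M_i)
= (4.02/√36.46) / (4.02/√36.46 + 4.31/√44.01) = 0.6658/(0.6658 + 0.6497) = 0.5061.

0.5061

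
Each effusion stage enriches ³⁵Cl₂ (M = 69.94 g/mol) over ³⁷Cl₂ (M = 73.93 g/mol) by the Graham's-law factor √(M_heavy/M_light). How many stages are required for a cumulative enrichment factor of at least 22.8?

With α = √(73.93/69.94) per stage, ln α = ½ ln(1.05705) = 0.02774.
Need α^N ≥ 22.8 ⇒ N ≥ ln(22.8) / ln α = 3.127 / 0.02774 = 112.71.
Minimum whole number of stages: N = 113.

113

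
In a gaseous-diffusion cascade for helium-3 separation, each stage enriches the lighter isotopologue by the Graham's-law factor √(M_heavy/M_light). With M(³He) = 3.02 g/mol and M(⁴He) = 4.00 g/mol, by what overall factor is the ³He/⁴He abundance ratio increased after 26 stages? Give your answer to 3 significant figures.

38.6

Overall factor = α^26 with α = √(4.00/3.02), i.e. (4.00/3.02)^(26/2).
= 1.32450^13 = 38.6.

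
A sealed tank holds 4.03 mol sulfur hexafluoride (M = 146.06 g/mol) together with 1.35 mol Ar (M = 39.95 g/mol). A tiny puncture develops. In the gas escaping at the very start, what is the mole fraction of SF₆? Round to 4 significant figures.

Effusion rate of each component ∝ n_i/√M_i (partial pressure × 1/√M).
So x_SF₆ in the escaping gas = (n_SF₆/√M_SF₆) / Σ(n_i/√M_i)
= (4.03/√146.06) / (4.03/√146.06 + 1.35/√39.95) = 0.3335/(0.3335 + 0.2136) = 0.6096.

0.6096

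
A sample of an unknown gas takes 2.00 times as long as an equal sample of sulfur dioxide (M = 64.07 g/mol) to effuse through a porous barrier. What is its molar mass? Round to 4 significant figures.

256.3 g/mol

From Graham's law, t_X/t_SO₂ = √(M_X/M_SO₂).
2.00 = √(M_X/64.07)
M_X = 64.07 × 2.00² = 64.07 × 4.000 = 256.3 g/mol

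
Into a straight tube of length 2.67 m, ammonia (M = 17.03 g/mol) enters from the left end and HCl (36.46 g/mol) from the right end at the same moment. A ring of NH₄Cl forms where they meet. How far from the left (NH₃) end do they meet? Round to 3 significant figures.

1.59 m

In equal time, each gas travels a distance ∝ its rate ∝ 1/√M, so d_NH₃/d_HCl = √(M_HCl/M_NH₃) = √(36.46/17.03) = 1.463.
With d_NH₃ + d_HCl = 2.67 m, d_HCl = 2.67/(1 + 1.463) = 1.084 m.
d_NH₃ = 2.67 − 1.084 = 1.59 m.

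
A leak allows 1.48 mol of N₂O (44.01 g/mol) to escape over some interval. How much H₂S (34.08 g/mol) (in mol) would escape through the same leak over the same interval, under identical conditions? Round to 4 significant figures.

1.682 mol

Graham's law gives rate_H₂S/rate_N₂O = √(M_N₂O/M_H₂S) = √(44.01/34.08) = √1.291 = 1.136.
So the amount for H₂S is 1.48 × 1.136 = 1.682 mol.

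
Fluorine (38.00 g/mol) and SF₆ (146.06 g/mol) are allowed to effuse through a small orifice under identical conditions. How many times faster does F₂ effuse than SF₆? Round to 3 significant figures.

1.96

Using Graham's law: rate_F₂/rate_SF₆ = √(M_SF₆/M_F₂) = √(146.06/38.00) = √3.844 = 1.96.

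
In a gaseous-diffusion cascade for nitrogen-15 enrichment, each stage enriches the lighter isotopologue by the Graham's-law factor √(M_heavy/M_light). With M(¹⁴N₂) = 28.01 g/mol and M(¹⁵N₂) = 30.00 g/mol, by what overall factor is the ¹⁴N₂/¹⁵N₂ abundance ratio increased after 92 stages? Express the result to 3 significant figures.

23.5

After 92 stages the ratio has grown by (√(30.00/28.01))^92 = (30.00/28.01)^(92/2).
= 1.07105^46 = 23.5.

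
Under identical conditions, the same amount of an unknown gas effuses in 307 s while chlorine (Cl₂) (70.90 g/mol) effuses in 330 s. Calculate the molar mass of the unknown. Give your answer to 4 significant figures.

Since effusion rate ∝ 1/√M, t_X/t_Cl₂ = √(M_X/M_Cl₂).
307/330 = 0.9303 = √(M_X/70.90)
M_X = 70.90 × 0.9303² = 70.90 × 0.8655 = 61.36 g/mol

61.36 g/mol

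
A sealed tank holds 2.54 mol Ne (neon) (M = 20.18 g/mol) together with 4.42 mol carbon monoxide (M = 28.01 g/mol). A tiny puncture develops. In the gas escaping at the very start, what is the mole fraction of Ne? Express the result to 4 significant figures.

0.4037

Rate_i ∝ x_i/√M_i (Graham's law weighted by mole fraction), so the effusate composition follows n_i/√M_i.
So x_Ne in the escaping gas = (n_Ne/√M_Ne) / Σ(n_i/√M_i)
= (2.54/√20.18) / (2.54/√20.18 + 4.42/√28.01) = 0.5654/(0.5654 + 0.8352) = 0.4037.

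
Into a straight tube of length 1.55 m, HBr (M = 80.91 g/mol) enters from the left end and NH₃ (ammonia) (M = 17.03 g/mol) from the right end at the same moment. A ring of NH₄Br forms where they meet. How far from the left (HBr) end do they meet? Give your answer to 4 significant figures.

Graham's law gives d_HBr/d_NH₃ = rate_HBr/rate_NH₃ = √(M_NH₃/M_HBr) = √(17.03/80.91) = 0.4588.
With d_HBr + d_NH₃ = 1.55 m, d_NH₃ = 1.55/(1 + 0.4588) = 1.063 m.
d_HBr = 1.55 − 1.063 = 0.4875 m.

0.4875 m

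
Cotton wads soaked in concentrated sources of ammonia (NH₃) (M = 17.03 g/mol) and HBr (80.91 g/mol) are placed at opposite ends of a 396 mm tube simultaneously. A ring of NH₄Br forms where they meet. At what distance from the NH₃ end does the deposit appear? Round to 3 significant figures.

271 mm

Distances travelled in equal time are proportional to diffusion rates, so d_NH₃/d_HBr = √(M_HBr/M_NH₃) = √(80.91/17.03) = 2.180.
With d_NH₃ + d_HBr = 396 mm, d_HBr = 396/(1 + 2.180) = 124.5 mm.
d_NH₃ = 396 − 124.5 = 271 mm.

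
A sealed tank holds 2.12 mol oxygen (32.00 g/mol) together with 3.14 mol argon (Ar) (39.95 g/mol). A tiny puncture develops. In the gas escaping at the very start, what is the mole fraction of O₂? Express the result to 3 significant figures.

The effusion rate of species i is ∝ p_i/√M_i ∝ n_i/√M_i.
Mole fraction of O₂ in the effusate = (n_O₂/√M_O₂) / (n_O₂/√M_O₂ + n_Ar/√M_Ar)
= (2.12/√32.00) / (2.12/√32.00 + 3.14/√39.95) = 0.3748/(0.3748 + 0.4968) = 0.430.

0.430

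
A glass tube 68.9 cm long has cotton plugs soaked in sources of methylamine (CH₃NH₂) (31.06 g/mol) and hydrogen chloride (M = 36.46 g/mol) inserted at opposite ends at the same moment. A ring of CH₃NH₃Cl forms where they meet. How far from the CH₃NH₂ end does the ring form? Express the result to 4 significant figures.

Graham's law gives d_CH₃NH₂/d_HCl = rate_CH₃NH₂/rate_HCl = √(M_HCl/M_CH₃NH₂) = √(36.46/31.06) = 1.083.
With d_CH₃NH₂ + d_HCl = 68.9 cm, d_HCl = 68.9/(1 + 1.083) = 33.07 cm.
d_CH₃NH₂ = 68.9 − 33.07 = 35.83 cm.

35.83 cm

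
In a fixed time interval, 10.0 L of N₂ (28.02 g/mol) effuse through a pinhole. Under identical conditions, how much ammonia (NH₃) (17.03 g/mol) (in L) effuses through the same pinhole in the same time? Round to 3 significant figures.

By Graham's law, rate_NH₃/rate_N₂ = √(M_N₂/M_NH₃) = √(28.02/17.03) = √1.645 = 1.283.
So the volume for NH₃ is 10.0 × 1.283 = 12.8 L.

12.8 L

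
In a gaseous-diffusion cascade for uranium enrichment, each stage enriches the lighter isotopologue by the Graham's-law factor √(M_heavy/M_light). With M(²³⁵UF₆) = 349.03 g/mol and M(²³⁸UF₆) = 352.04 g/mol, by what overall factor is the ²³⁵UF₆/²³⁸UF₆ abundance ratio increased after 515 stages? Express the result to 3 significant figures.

After 515 stages the ratio has grown by (√(352.04/349.03))^515 = (352.04/349.03)^(515/2).
= 1.00862^(515/2) = 9.13.

9.13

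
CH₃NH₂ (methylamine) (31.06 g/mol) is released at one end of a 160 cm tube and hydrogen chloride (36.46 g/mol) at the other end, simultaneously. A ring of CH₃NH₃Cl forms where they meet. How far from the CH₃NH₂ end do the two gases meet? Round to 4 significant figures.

83.20 cm

The fronts meet when d_CH₃NH₂ + d_HCl = L with d_CH₃NH₂/d_HCl = √(M_HCl/M_CH₃NH₂) (Graham's law). Here √(M_HCl/M_CH₃NH₂) = √(36.46/31.06) = 1.083.
With d_CH₃NH₂ + d_HCl = 160 cm, d_HCl = 160/(1 + 1.083) = 76.80 cm.
d_CH₃NH₂ = 160 − 76.80 = 83.20 cm.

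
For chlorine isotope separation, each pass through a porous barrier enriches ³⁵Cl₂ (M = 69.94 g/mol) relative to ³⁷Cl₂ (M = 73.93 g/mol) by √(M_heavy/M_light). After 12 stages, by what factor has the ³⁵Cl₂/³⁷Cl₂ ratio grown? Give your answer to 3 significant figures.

1.39

The single-stage factor is √(M_heavy/M_light), so 12 stages give [√(73.93/69.94)]^12 = (73.93/69.94)^(12/2).
= 1.05705^6 = 1.39.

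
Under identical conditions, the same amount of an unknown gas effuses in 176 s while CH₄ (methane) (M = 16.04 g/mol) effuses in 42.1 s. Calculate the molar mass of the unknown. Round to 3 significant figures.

Graham's law gives t_X/t_CH₄ = √(M_X/M_CH₄).
176/42.1 = 4.181 = √(M_X/16.04)
M_X = 16.04 × 4.181² = 16.04 × 17.48 = 280 g/mol

280 g/mol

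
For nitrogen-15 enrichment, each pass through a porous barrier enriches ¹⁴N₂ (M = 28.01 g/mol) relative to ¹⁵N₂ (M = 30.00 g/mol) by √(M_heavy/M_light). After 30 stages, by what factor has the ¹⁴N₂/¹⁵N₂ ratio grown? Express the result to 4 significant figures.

The single-stage factor is √(M_heavy/M_light), so 30 stages give [√(30.00/28.01)]^30 = (30.00/28.01)^(30/2).
= 1.07105^15 = 2.800.

2.800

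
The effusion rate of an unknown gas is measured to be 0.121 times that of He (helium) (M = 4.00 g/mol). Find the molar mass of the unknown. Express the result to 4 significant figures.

Since effusion rate ∝ 1/√M, rate_X/rate_He = √(M_He/M_X).
0.121 = √(4.00/M_X)
M_X = 4.00 / 0.121² = 4.00 / 0.01464 = 273.2 g/mol

273.2 g/mol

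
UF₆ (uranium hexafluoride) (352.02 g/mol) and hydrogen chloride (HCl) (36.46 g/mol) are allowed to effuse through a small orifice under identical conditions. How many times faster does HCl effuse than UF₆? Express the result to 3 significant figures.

By Graham's law, rate_HCl/rate_UF₆ = √(M_UF₆/M_HCl) = √(352.02/36.46) = √9.655 = 3.11.

3.11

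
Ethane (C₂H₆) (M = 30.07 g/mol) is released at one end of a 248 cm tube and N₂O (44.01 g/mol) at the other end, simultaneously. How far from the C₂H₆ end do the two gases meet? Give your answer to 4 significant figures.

135.8 cm

Distances travelled in equal time are proportional to diffusion rates, so d_C₂H₆/d_N₂O = √(M_N₂O/M_C₂H₆) = √(44.01/30.07) = 1.210.
With d_C₂H₆ + d_N₂O = 248 cm, d_N₂O = 248/(1 + 1.210) = 112.2 cm.
d_C₂H₆ = 248 − 112.2 = 135.8 cm.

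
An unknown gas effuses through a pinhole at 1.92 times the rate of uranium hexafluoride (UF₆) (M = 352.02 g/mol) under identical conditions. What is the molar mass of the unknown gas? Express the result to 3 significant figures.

95.5 g/mol

Graham's law gives rate_X/rate_UF₆ = √(M_UF₆/M_X).
1.92 = √(352.02/M_X)
M_X = 352.02 / 1.92² = 352.02 / 3.686 = 95.5 g/mol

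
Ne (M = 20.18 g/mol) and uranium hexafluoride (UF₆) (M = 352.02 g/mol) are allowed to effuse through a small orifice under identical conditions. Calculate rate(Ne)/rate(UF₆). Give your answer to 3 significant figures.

4.18

Using Graham's law: rate_Ne/rate_UF₆ = √(M_UF₆/M_Ne) = √(352.02/20.18) = √17.44 = 4.18.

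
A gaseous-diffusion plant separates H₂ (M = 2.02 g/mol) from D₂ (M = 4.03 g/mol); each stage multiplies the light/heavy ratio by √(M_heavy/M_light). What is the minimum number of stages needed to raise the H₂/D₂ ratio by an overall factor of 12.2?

With α = √(4.03/2.02) per stage, ln α = ½ ln(1.99505) = 0.3453.
Need α^N ≥ 12.2 ⇒ N ≥ ln(12.2) / ln α = 2.501 / 0.3453 = 7.24.
Minimum whole number of stages: N = 8.

8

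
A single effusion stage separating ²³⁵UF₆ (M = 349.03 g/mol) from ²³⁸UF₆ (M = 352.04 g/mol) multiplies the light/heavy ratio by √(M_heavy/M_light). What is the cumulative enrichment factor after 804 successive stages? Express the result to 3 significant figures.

The single-stage factor is √(M_heavy/M_light), so 804 stages give [√(352.04/349.03)]^804 = (352.04/349.03)^(804/2).
= 1.00862^402 = 31.6.

31.6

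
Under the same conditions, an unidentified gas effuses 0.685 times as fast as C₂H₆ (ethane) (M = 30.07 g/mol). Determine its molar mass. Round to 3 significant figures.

By Graham's law, rate_X/rate_C₂H₆ = √(M_C₂H₆/M_X).
0.685 = √(30.07/M_X)
M_X = 30.07 / 0.685² = 30.07 / 0.4692 = 64.1 g/mol

64.1 g/mol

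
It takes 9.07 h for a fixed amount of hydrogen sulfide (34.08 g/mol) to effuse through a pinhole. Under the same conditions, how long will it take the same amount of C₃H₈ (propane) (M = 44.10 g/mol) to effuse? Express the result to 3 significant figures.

Since effusion rate ∝ 1/√M, t_C₃H₈/t_H₂S = √(M_C₃H₈/M_H₂S) = √(44.10/34.08) = √1.294 = 1.138.
So the time for C₃H₈ is 9.07 × 1.138 = 10.3 h.

10.3 h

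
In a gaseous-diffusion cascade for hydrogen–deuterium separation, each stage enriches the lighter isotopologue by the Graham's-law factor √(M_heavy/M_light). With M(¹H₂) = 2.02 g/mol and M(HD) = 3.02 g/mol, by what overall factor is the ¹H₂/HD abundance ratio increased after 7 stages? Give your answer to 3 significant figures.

After 7 stages the ratio has grown by (√(3.02/2.02))^7 = (3.02/2.02)^(7/2).
= 1.49505^(7/2) = 4.09.

4.09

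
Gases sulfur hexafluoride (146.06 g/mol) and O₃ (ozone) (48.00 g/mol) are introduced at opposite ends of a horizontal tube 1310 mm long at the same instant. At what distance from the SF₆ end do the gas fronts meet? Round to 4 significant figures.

The fronts meet when d_SF₆ + d_O₃ = L with d_SF₆/d_O₃ = √(M_O₃/M_SF₆) (Graham's law). Here √(M_O₃/M_SF₆) = √(48.00/146.06) = 0.5733.
With d_SF₆ + d_O₃ = 1310 mm, d_O₃ = 1310/(1 + 0.5733) = 832.7 mm.
d_SF₆ = 1310 − 832.7 = 477.3 mm.

477.3 mm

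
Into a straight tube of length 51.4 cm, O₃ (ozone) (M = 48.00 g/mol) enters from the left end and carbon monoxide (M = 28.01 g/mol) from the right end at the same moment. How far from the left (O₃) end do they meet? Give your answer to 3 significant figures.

22.3 cm

In equal time, each gas travels a distance ∝ its rate ∝ 1/√M, so d_O₃/d_CO = √(M_CO/M_O₃) = √(28.01/48.00) = 0.7639.
With d_O₃ + d_CO = 51.4 cm, d_CO = 51.4/(1 + 0.7639) = 29.14 cm.
d_O₃ = 51.4 − 29.14 = 22.3 cm.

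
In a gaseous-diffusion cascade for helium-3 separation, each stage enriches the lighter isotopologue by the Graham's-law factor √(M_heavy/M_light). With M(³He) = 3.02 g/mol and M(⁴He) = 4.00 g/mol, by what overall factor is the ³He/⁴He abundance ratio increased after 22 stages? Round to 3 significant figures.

22.0

After 22 stages the ratio has grown by (√(4.00/3.02))^22 = (4.00/3.02)^(22/2).
= 1.32450^11 = 22.0.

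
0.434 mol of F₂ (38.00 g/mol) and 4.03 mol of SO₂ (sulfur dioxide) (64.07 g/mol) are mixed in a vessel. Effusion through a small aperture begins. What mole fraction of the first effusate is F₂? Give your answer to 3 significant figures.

0.123

The effusion rate of species i is ∝ p_i/√M_i ∝ n_i/√M_i.
So x_F₂ in the escaping gas = (n_F₂/√M_F₂) / Σ(n_i/√M_i)
= (0.434/√38.00) / (0.434/√38.00 + 4.03/√64.07) = 0.07040/(0.07040 + 0.5035) = 0.123.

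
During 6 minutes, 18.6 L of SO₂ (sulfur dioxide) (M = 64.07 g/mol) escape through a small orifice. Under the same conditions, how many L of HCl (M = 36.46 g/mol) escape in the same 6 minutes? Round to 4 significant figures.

24.66 L

Since effusion rate ∝ 1/√M, rate_HCl/rate_SO₂ = √(M_SO₂/M_HCl) = √(64.07/36.46) = √1.757 = 1.326.
So the volume for HCl is 18.6 × 1.326 = 24.66 L.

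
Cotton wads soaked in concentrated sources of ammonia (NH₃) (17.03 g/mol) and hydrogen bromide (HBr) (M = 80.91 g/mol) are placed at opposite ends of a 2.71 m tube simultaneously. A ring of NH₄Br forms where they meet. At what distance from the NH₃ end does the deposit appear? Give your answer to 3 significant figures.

Graham's law gives d_NH₃/d_HBr = rate_NH₃/rate_HBr = √(M_HBr/M_NH₃) = √(80.91/17.03) = 2.180.
With d_NH₃ + d_HBr = 2.71 m, d_HBr = 2.71/(1 + 2.180) = 0.8523 m.
d_NH₃ = 2.71 − 0.8523 = 1.86 m.

1.86 m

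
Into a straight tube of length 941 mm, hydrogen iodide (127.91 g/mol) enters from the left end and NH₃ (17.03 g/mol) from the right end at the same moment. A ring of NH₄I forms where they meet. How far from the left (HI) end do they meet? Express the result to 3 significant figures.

252 mm

In equal time, each gas travels a distance ∝ its rate ∝ 1/√M, so d_HI/d_NH₃ = √(M_NH₃/M_HI) = √(17.03/127.91) = 0.3649.
With d_HI + d_NH₃ = 941 mm, d_NH₃ = 941/(1 + 0.3649) = 689.4 mm.
d_HI = 941 − 689.4 = 252 mm.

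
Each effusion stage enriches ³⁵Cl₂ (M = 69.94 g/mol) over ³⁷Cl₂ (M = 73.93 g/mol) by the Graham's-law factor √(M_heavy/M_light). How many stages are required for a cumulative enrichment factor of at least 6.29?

67

Single-stage factor α = √(73.93/69.94), so ln α = ½ ln(1.05705) = 0.02774.
Need α^N ≥ 6.29 ⇒ N ≥ ln(6.29) / ln α = 1.839 / 0.02774 = 66.29.
Rounding up, N = 67 stages.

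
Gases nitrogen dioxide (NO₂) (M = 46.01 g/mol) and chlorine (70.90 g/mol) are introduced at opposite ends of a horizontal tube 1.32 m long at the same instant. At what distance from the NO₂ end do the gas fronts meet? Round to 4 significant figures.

0.7311 m

In equal time, each gas travels a distance ∝ its rate ∝ 1/√M, so d_NO₂/d_Cl₂ = √(M_Cl₂/M_NO₂) = √(70.90/46.01) = 1.241.
With d_NO₂ + d_Cl₂ = 1.32 m, d_Cl₂ = 1.32/(1 + 1.241) = 0.5889 m.
d_NO₂ = 1.32 − 0.5889 = 0.7311 m.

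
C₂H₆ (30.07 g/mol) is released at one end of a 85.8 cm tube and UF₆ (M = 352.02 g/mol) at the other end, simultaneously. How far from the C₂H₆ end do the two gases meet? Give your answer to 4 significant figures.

In equal time, each gas travels a distance ∝ its rate ∝ 1/√M, so d_C₂H₆/d_UF₆ = √(M_UF₆/M_C₂H₆) = √(352.02/30.07) = 3.422.
With d_C₂H₆ + d_UF₆ = 85.8 cm, d_UF₆ = 85.8/(1 + 3.422) = 19.41 cm.
d_C₂H₆ = 85.8 − 19.41 = 66.39 cm.

66.39 cm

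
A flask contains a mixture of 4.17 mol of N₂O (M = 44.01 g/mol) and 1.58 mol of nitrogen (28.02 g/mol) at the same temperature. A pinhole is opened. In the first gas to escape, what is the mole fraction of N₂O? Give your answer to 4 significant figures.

Effusion rate of each component ∝ n_i/√M_i (partial pressure × 1/√M).
So x_N₂O in the escaping gas = (n_N₂O/√M_N₂O) / Σ(n_i/√M_i)
= (4.17/√44.01) / (4.17/√44.01 + 1.58/√28.02) = 0.6286/(0.6286 + 0.2985) = 0.6780.

0.6780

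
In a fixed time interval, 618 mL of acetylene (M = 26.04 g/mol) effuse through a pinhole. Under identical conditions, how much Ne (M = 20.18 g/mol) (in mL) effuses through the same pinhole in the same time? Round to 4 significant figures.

Since effusion rate ∝ 1/√M, rate_Ne/rate_C₂H₂ = √(M_C₂H₂/M_Ne) = √(26.04/20.18) = √1.290 = 1.136.
So the volume for Ne is 618 × 1.136 = 702.0 mL.

702.0 mL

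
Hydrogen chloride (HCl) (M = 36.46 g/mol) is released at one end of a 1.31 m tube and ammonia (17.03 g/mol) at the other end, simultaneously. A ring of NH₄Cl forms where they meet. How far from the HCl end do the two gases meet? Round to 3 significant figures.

0.532 m

Distances travelled in equal time are proportional to diffusion rates, so d_HCl/d_NH₃ = √(M_NH₃/M_HCl) = √(17.03/36.46) = 0.6834.
With d_HCl + d_NH₃ = 1.31 m, d_NH₃ = 1.31/(1 + 0.6834) = 0.7782 m.
d_HCl = 1.31 − 0.7782 = 0.532 m.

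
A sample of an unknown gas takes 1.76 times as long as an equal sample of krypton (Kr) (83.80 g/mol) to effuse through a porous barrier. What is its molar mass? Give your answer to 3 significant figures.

Since effusion rate ∝ 1/√M, t_X/t_Kr = √(M_X/M_Kr).
1.76 = √(M_X/83.80)
M_X = 83.80 × 1.76² = 83.80 × 3.098 = 260 g/mol

260 g/mol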